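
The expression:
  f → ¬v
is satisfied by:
  {v: False, f: False}
  {f: True, v: False}
  {v: True, f: False}


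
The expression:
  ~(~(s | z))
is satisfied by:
  {z: True, s: True}
  {z: True, s: False}
  {s: True, z: False}


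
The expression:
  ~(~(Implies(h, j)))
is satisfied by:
  {j: True, h: False}
  {h: False, j: False}
  {h: True, j: True}


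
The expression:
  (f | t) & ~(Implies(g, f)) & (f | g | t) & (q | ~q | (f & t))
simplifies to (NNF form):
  g & t & ~f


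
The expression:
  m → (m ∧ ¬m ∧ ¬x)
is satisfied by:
  {m: False}


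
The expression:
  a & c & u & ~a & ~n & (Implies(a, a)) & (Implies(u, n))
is never true.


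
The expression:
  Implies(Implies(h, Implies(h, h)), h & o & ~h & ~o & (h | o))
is never true.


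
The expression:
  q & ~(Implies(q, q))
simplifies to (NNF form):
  False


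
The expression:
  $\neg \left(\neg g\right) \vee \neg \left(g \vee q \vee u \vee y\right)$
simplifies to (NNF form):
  $g \vee \left(\neg q \wedge \neg u \wedge \neg y\right)$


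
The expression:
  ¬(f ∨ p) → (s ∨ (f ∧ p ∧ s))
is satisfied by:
  {p: True, s: True, f: True}
  {p: True, s: True, f: False}
  {p: True, f: True, s: False}
  {p: True, f: False, s: False}
  {s: True, f: True, p: False}
  {s: True, f: False, p: False}
  {f: True, s: False, p: False}


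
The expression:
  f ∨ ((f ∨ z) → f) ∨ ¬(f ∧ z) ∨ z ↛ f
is always true.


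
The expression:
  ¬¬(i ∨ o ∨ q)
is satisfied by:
  {i: True, q: True, o: True}
  {i: True, q: True, o: False}
  {i: True, o: True, q: False}
  {i: True, o: False, q: False}
  {q: True, o: True, i: False}
  {q: True, o: False, i: False}
  {o: True, q: False, i: False}


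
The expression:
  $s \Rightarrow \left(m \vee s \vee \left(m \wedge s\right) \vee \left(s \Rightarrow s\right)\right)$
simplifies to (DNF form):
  $\text{True}$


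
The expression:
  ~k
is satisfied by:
  {k: False}


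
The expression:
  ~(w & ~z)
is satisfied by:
  {z: True, w: False}
  {w: False, z: False}
  {w: True, z: True}


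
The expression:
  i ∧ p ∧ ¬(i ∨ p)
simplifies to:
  False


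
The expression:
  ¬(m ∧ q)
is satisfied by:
  {m: False, q: False}
  {q: True, m: False}
  {m: True, q: False}


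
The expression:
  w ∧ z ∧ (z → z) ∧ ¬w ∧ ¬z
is never true.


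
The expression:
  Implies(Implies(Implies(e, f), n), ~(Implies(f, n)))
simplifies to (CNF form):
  ~n & (f | ~e)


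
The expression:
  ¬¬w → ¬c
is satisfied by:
  {w: False, c: False}
  {c: True, w: False}
  {w: True, c: False}


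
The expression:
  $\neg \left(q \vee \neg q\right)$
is never true.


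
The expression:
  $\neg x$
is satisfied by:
  {x: False}


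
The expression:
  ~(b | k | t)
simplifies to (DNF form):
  ~b & ~k & ~t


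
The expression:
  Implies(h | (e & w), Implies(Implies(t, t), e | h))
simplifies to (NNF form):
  True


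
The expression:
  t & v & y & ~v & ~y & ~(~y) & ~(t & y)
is never true.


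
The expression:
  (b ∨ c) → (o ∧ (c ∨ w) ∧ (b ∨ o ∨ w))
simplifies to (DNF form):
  (c ∧ o) ∨ (o ∧ w) ∨ (¬b ∧ ¬c)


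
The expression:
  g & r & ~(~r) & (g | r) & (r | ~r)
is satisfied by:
  {r: True, g: True}


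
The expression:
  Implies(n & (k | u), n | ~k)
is always true.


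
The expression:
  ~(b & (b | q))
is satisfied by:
  {b: False}


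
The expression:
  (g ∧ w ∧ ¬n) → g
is always true.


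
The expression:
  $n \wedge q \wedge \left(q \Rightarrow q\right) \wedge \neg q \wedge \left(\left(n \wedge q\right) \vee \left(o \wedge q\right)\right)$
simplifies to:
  $\text{False}$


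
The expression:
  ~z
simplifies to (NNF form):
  ~z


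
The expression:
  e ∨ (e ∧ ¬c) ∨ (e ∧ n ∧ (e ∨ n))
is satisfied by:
  {e: True}


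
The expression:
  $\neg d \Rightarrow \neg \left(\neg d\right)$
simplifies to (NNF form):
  $d$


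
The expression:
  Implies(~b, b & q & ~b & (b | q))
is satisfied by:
  {b: True}


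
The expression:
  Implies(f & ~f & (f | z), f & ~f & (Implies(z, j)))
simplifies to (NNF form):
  True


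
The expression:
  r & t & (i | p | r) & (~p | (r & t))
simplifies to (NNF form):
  r & t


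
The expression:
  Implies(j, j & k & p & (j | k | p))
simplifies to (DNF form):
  ~j | (k & p)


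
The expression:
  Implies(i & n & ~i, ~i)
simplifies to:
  True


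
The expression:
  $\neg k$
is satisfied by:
  {k: False}


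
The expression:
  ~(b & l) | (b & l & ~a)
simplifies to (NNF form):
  ~a | ~b | ~l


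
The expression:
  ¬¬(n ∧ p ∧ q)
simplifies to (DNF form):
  n ∧ p ∧ q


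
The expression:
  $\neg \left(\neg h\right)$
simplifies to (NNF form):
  $h$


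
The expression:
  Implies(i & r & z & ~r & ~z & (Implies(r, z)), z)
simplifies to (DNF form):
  True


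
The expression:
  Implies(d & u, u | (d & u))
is always true.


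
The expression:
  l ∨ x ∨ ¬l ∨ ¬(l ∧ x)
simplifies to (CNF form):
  True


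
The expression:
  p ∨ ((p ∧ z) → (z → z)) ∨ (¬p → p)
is always true.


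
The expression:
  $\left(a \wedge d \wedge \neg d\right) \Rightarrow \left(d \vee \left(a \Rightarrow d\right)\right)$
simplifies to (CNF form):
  $\text{True}$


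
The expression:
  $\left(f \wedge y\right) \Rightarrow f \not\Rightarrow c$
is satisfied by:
  {c: False, y: False, f: False}
  {f: True, c: False, y: False}
  {y: True, c: False, f: False}
  {f: True, y: True, c: False}
  {c: True, f: False, y: False}
  {f: True, c: True, y: False}
  {y: True, c: True, f: False}


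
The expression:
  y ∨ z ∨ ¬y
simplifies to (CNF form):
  True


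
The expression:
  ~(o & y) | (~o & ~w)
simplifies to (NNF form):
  ~o | ~y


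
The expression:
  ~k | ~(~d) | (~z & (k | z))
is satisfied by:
  {d: True, k: False, z: False}
  {k: False, z: False, d: False}
  {d: True, z: True, k: False}
  {z: True, k: False, d: False}
  {d: True, k: True, z: False}
  {k: True, d: False, z: False}
  {d: True, z: True, k: True}


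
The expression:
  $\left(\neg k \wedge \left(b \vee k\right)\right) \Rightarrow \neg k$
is always true.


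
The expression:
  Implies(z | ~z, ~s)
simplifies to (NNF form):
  ~s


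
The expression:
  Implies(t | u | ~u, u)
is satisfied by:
  {u: True}


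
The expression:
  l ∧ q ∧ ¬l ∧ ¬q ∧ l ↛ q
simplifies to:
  False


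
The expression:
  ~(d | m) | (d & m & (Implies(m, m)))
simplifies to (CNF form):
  (d | ~d) & (d | ~m) & (m | ~d) & (m | ~m)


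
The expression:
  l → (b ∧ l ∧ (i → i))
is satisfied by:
  {b: True, l: False}
  {l: False, b: False}
  {l: True, b: True}


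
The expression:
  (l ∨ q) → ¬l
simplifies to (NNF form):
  ¬l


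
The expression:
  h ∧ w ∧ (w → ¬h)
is never true.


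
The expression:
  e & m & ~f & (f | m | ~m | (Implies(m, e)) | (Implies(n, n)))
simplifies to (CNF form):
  e & m & ~f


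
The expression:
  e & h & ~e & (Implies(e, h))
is never true.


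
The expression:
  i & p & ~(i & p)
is never true.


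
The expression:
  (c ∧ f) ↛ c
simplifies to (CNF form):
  False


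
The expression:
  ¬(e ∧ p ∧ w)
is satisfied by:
  {p: False, e: False, w: False}
  {w: True, p: False, e: False}
  {e: True, p: False, w: False}
  {w: True, e: True, p: False}
  {p: True, w: False, e: False}
  {w: True, p: True, e: False}
  {e: True, p: True, w: False}


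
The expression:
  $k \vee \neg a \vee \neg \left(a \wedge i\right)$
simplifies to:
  $k \vee \neg a \vee \neg i$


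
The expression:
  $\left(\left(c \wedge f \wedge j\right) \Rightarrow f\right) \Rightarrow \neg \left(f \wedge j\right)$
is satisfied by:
  {j: False, f: False}
  {f: True, j: False}
  {j: True, f: False}


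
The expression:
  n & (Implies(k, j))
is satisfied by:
  {j: True, n: True, k: False}
  {n: True, k: False, j: False}
  {k: True, j: True, n: True}


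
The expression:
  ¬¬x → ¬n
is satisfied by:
  {x: False, n: False}
  {n: True, x: False}
  {x: True, n: False}


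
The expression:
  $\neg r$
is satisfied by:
  {r: False}


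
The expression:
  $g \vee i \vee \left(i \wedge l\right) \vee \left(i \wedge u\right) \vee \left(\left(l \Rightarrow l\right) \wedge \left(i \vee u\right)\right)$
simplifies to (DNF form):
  $g \vee i \vee u$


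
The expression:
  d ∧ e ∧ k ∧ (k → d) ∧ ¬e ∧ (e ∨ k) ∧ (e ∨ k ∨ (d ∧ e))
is never true.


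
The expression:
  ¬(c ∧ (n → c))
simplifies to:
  ¬c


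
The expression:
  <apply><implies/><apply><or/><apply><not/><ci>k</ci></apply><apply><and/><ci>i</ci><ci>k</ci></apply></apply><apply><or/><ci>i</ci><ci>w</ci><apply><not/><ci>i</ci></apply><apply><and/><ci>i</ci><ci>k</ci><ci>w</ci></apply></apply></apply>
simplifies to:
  <true/>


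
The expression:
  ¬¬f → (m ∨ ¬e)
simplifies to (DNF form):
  m ∨ ¬e ∨ ¬f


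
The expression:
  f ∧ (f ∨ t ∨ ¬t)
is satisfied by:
  {f: True}


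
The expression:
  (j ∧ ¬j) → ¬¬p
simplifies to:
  True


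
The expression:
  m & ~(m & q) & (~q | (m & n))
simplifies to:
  m & ~q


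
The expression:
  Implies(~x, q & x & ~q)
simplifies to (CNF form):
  x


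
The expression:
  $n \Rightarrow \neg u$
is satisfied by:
  {u: False, n: False}
  {n: True, u: False}
  {u: True, n: False}


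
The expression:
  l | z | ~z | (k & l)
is always true.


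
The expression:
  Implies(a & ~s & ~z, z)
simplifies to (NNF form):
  s | z | ~a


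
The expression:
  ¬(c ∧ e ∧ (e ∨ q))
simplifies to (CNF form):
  ¬c ∨ ¬e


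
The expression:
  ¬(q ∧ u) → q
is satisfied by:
  {q: True}


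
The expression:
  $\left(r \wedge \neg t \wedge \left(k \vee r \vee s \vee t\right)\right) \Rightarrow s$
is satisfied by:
  {t: True, s: True, r: False}
  {t: True, s: False, r: False}
  {s: True, t: False, r: False}
  {t: False, s: False, r: False}
  {r: True, t: True, s: True}
  {r: True, t: True, s: False}
  {r: True, s: True, t: False}


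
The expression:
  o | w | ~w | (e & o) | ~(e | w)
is always true.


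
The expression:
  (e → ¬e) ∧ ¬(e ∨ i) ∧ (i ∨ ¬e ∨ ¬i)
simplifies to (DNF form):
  ¬e ∧ ¬i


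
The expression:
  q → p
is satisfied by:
  {p: True, q: False}
  {q: False, p: False}
  {q: True, p: True}


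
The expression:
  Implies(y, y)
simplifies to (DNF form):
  True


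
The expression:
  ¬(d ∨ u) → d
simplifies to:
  d ∨ u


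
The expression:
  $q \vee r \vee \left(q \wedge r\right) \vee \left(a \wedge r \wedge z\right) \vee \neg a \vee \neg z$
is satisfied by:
  {r: True, q: True, z: False, a: False}
  {r: True, z: False, q: False, a: False}
  {q: True, r: False, z: False, a: False}
  {r: False, z: False, q: False, a: False}
  {a: True, r: True, q: True, z: False}
  {a: True, r: True, z: False, q: False}
  {a: True, q: True, r: False, z: False}
  {a: True, r: False, z: False, q: False}
  {r: True, z: True, q: True, a: False}
  {r: True, z: True, a: False, q: False}
  {z: True, q: True, a: False, r: False}
  {z: True, a: False, q: False, r: False}
  {r: True, z: True, a: True, q: True}
  {r: True, z: True, a: True, q: False}
  {z: True, a: True, q: True, r: False}


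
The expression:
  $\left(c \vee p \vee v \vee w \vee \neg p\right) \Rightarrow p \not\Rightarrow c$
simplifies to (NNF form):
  $p \wedge \neg c$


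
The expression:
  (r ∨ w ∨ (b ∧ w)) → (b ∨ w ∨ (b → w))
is always true.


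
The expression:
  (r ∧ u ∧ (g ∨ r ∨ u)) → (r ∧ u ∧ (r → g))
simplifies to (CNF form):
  g ∨ ¬r ∨ ¬u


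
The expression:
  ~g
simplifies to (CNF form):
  ~g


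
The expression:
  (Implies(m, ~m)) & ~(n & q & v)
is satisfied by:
  {v: False, q: False, m: False, n: False}
  {n: True, v: False, q: False, m: False}
  {q: True, n: False, v: False, m: False}
  {n: True, q: True, v: False, m: False}
  {v: True, n: False, q: False, m: False}
  {n: True, v: True, q: False, m: False}
  {q: True, v: True, n: False, m: False}


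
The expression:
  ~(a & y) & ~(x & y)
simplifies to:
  ~y | (~a & ~x)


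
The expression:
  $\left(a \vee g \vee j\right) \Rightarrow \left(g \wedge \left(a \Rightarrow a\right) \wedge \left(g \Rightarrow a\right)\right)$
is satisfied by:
  {a: True, g: True, j: False}
  {j: True, a: True, g: True}
  {j: False, g: False, a: False}


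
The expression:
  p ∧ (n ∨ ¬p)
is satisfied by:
  {p: True, n: True}


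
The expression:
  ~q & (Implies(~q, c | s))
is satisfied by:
  {c: True, s: True, q: False}
  {c: True, q: False, s: False}
  {s: True, q: False, c: False}


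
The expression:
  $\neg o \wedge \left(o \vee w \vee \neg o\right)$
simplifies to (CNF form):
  $\neg o$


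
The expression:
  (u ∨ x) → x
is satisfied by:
  {x: True, u: False}
  {u: False, x: False}
  {u: True, x: True}


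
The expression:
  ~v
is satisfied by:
  {v: False}


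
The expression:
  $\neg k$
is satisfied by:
  {k: False}


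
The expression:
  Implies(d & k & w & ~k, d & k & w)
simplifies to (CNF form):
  True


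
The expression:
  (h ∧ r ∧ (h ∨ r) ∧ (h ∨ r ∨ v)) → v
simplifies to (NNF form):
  v ∨ ¬h ∨ ¬r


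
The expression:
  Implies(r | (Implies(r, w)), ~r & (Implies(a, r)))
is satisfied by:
  {r: False, a: False}


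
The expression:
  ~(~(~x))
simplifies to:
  ~x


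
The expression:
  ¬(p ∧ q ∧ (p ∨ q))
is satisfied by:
  {p: False, q: False}
  {q: True, p: False}
  {p: True, q: False}


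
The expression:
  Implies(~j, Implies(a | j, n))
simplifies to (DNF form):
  j | n | ~a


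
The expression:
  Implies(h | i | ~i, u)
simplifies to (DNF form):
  u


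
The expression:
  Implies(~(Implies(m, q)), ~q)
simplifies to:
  True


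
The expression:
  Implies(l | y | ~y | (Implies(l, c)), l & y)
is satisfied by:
  {y: True, l: True}


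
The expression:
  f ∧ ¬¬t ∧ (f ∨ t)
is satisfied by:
  {t: True, f: True}


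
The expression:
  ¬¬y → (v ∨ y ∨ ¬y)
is always true.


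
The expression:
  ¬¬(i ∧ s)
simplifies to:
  i ∧ s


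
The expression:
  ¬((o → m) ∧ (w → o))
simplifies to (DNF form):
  (o ∧ ¬m) ∨ (w ∧ ¬o)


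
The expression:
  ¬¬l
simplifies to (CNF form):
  l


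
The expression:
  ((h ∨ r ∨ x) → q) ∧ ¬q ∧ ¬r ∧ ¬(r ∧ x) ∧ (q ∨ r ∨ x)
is never true.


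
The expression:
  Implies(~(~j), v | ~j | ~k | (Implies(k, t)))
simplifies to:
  t | v | ~j | ~k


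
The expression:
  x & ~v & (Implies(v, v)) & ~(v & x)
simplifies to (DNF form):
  x & ~v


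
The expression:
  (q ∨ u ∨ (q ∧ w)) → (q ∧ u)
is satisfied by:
  {u: False, q: False}
  {q: True, u: True}


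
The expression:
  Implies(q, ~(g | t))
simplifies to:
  ~q | (~g & ~t)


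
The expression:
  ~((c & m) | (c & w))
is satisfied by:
  {m: False, c: False, w: False}
  {w: True, m: False, c: False}
  {m: True, w: False, c: False}
  {w: True, m: True, c: False}
  {c: True, w: False, m: False}


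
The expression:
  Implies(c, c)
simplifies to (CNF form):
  True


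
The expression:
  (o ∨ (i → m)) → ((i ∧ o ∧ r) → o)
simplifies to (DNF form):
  True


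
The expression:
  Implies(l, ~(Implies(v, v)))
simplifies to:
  ~l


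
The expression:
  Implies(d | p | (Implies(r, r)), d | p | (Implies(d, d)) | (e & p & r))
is always true.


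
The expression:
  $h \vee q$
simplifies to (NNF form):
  $h \vee q$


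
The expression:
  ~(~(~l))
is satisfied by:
  {l: False}


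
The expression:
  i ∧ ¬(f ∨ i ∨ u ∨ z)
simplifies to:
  False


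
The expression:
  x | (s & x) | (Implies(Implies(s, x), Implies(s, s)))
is always true.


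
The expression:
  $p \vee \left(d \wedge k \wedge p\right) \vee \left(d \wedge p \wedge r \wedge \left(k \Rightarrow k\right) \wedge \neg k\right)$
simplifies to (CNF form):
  $p$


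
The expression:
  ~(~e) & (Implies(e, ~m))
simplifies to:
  e & ~m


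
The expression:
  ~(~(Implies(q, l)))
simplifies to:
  l | ~q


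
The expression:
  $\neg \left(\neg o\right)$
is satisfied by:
  {o: True}


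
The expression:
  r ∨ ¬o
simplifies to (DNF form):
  r ∨ ¬o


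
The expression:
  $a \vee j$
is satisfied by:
  {a: True, j: True}
  {a: True, j: False}
  {j: True, a: False}


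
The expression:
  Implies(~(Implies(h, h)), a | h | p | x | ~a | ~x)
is always true.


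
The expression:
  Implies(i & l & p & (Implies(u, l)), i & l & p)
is always true.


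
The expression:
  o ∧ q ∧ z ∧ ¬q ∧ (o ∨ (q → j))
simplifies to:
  False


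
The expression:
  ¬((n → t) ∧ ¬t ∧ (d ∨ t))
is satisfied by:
  {n: True, t: True, d: False}
  {n: True, t: False, d: False}
  {t: True, n: False, d: False}
  {n: False, t: False, d: False}
  {n: True, d: True, t: True}
  {n: True, d: True, t: False}
  {d: True, t: True, n: False}


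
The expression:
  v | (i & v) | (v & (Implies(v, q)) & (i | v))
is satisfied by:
  {v: True}


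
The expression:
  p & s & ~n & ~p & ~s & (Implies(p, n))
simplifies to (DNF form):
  False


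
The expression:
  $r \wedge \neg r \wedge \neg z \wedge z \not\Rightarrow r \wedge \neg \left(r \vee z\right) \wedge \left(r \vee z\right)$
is never true.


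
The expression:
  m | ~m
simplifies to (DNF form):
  True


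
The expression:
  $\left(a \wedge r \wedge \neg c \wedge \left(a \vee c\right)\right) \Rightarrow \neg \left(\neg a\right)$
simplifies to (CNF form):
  $\text{True}$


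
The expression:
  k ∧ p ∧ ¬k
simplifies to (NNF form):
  False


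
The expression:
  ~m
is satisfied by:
  {m: False}


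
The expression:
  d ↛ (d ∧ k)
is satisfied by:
  {d: True, k: False}


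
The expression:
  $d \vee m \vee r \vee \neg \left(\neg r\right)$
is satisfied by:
  {r: True, d: True, m: True}
  {r: True, d: True, m: False}
  {r: True, m: True, d: False}
  {r: True, m: False, d: False}
  {d: True, m: True, r: False}
  {d: True, m: False, r: False}
  {m: True, d: False, r: False}


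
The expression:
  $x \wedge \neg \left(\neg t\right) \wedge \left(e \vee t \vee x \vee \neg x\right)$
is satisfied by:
  {t: True, x: True}


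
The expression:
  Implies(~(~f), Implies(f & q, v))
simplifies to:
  v | ~f | ~q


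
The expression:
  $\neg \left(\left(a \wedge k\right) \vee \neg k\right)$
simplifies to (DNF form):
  $k \wedge \neg a$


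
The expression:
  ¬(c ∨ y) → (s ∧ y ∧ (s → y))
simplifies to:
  c ∨ y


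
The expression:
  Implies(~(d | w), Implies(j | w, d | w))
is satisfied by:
  {d: True, w: True, j: False}
  {d: True, w: False, j: False}
  {w: True, d: False, j: False}
  {d: False, w: False, j: False}
  {j: True, d: True, w: True}
  {j: True, d: True, w: False}
  {j: True, w: True, d: False}


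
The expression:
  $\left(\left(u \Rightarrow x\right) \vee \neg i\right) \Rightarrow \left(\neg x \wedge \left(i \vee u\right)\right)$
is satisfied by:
  {i: True, u: True, x: False}
  {i: True, x: False, u: False}
  {u: True, x: False, i: False}


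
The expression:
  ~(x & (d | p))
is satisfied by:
  {d: False, x: False, p: False}
  {p: True, d: False, x: False}
  {d: True, p: False, x: False}
  {p: True, d: True, x: False}
  {x: True, p: False, d: False}


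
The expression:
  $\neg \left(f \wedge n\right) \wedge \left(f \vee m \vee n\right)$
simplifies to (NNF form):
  $\left(f \wedge \neg n\right) \vee \left(m \wedge \neg f\right) \vee \left(n \wedge \neg f\right)$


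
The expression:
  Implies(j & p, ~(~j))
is always true.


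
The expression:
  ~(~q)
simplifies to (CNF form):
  q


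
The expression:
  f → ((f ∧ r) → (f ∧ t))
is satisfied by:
  {t: True, r: False, f: False}
  {t: False, r: False, f: False}
  {f: True, t: True, r: False}
  {f: True, t: False, r: False}
  {r: True, t: True, f: False}
  {r: True, t: False, f: False}
  {r: True, f: True, t: True}


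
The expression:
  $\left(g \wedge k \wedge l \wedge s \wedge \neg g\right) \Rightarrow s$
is always true.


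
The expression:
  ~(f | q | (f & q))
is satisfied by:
  {q: False, f: False}


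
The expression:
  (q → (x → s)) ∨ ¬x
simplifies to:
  s ∨ ¬q ∨ ¬x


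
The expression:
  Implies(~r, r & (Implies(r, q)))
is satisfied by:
  {r: True}


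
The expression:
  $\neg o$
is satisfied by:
  {o: False}


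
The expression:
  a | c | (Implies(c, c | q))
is always true.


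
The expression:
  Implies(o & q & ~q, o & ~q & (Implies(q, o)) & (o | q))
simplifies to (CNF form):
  True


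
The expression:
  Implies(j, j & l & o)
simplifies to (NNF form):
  ~j | (l & o)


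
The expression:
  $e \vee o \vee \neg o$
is always true.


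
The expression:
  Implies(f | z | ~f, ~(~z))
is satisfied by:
  {z: True}


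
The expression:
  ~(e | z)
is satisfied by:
  {e: False, z: False}


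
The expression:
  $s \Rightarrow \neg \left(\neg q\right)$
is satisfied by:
  {q: True, s: False}
  {s: False, q: False}
  {s: True, q: True}


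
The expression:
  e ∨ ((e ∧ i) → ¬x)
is always true.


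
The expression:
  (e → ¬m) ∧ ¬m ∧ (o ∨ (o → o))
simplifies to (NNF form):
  ¬m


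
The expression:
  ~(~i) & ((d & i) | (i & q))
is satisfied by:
  {i: True, d: True, q: True}
  {i: True, d: True, q: False}
  {i: True, q: True, d: False}


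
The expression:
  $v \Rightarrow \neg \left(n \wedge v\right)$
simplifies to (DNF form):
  $\neg n \vee \neg v$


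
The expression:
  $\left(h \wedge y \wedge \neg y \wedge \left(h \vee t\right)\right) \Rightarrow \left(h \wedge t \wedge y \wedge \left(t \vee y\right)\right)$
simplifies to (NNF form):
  $\text{True}$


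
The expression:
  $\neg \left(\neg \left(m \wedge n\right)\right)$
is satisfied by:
  {m: True, n: True}


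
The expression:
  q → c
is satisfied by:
  {c: True, q: False}
  {q: False, c: False}
  {q: True, c: True}


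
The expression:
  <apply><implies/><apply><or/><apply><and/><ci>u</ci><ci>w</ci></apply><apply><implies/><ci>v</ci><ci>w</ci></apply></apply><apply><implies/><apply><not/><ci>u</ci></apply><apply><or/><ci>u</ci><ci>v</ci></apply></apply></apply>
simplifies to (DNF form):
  <apply><or/><ci>u</ci><ci>v</ci></apply>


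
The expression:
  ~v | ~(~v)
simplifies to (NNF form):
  True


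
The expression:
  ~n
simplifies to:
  ~n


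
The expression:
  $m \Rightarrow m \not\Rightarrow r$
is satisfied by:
  {m: False, r: False}
  {r: True, m: False}
  {m: True, r: False}


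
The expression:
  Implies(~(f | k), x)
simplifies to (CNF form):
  f | k | x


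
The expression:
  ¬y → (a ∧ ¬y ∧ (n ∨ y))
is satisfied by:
  {n: True, y: True, a: True}
  {n: True, y: True, a: False}
  {y: True, a: True, n: False}
  {y: True, a: False, n: False}
  {n: True, a: True, y: False}


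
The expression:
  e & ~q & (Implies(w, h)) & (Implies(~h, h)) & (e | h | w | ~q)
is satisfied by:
  {h: True, e: True, q: False}


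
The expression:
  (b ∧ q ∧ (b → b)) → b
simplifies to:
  True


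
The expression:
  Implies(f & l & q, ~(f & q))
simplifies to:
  ~f | ~l | ~q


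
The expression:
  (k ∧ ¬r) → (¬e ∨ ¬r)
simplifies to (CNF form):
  True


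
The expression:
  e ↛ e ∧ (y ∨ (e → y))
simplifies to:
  False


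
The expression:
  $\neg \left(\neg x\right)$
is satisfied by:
  {x: True}


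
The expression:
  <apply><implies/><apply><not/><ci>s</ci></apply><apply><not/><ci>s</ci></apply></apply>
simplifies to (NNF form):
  <true/>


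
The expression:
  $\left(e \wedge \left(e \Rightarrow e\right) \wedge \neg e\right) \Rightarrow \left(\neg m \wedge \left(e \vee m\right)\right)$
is always true.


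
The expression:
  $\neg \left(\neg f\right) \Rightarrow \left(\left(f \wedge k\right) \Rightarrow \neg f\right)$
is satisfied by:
  {k: False, f: False}
  {f: True, k: False}
  {k: True, f: False}


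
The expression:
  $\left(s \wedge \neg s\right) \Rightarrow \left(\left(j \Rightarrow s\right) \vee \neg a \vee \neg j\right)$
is always true.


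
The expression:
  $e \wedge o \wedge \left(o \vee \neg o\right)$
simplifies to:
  $e \wedge o$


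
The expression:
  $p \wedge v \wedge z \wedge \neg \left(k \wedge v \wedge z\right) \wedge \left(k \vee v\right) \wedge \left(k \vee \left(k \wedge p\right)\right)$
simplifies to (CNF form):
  $\text{False}$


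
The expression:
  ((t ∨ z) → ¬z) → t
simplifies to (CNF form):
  t ∨ z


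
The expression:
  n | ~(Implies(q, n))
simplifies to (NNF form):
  n | q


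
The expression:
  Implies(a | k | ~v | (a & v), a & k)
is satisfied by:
  {a: True, k: True, v: True}
  {a: True, k: True, v: False}
  {v: True, a: False, k: False}


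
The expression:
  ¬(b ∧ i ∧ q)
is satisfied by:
  {q: False, b: False, i: False}
  {i: True, q: False, b: False}
  {b: True, q: False, i: False}
  {i: True, b: True, q: False}
  {q: True, i: False, b: False}
  {i: True, q: True, b: False}
  {b: True, q: True, i: False}


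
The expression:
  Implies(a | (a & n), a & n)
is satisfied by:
  {n: True, a: False}
  {a: False, n: False}
  {a: True, n: True}


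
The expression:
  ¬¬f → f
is always true.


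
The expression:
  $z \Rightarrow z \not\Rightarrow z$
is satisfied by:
  {z: False}


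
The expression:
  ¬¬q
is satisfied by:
  {q: True}


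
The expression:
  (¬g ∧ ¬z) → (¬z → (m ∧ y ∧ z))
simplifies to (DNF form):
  g ∨ z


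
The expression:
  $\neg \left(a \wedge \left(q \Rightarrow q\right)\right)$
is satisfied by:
  {a: False}


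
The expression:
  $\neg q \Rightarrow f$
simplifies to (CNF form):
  $f \vee q$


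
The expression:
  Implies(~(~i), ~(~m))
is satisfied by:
  {m: True, i: False}
  {i: False, m: False}
  {i: True, m: True}


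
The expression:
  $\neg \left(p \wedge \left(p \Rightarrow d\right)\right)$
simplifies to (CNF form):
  $\neg d \vee \neg p$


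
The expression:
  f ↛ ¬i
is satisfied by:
  {i: True, f: True}


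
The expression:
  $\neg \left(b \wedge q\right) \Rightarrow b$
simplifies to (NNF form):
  $b$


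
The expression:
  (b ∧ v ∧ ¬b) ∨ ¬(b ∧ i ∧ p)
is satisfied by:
  {p: False, b: False, i: False}
  {i: True, p: False, b: False}
  {b: True, p: False, i: False}
  {i: True, b: True, p: False}
  {p: True, i: False, b: False}
  {i: True, p: True, b: False}
  {b: True, p: True, i: False}


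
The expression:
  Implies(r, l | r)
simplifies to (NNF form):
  True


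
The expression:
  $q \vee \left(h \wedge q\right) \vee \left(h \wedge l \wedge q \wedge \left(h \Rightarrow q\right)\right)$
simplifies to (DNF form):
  $q$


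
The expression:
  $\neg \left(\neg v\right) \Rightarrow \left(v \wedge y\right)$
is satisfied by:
  {y: True, v: False}
  {v: False, y: False}
  {v: True, y: True}


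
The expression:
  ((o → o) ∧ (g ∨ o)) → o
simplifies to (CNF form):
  o ∨ ¬g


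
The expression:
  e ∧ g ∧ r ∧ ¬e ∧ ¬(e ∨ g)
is never true.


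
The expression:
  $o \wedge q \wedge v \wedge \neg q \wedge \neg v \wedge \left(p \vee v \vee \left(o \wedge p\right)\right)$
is never true.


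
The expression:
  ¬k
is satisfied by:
  {k: False}


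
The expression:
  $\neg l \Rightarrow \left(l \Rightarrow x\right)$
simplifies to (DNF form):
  $\text{True}$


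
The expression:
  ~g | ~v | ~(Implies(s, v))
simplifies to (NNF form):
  ~g | ~v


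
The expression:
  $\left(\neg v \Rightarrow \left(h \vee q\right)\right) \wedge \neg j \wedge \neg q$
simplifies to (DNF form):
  $\left(h \wedge \neg j \wedge \neg q\right) \vee \left(v \wedge \neg j \wedge \neg q\right)$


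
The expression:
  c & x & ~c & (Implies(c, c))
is never true.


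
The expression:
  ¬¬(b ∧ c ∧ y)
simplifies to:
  b ∧ c ∧ y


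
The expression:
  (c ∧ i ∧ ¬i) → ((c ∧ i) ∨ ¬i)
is always true.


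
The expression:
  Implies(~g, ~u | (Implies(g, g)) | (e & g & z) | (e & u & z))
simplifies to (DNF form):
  True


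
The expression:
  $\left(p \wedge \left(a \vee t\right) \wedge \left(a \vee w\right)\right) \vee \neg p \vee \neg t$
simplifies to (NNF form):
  $a \vee w \vee \neg p \vee \neg t$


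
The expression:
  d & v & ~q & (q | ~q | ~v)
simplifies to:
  d & v & ~q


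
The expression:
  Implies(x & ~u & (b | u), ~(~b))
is always true.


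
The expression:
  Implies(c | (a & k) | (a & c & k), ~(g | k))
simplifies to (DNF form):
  (~a & ~c) | (~c & ~k) | (~g & ~k)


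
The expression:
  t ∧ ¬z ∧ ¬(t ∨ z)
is never true.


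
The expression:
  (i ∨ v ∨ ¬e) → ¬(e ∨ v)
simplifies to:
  ¬v ∧ (¬e ∨ ¬i)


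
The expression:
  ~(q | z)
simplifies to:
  ~q & ~z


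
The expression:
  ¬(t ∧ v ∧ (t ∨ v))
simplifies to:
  ¬t ∨ ¬v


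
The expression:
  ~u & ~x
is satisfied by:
  {x: False, u: False}


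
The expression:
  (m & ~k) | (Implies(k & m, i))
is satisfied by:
  {i: True, k: False, m: False}
  {k: False, m: False, i: False}
  {i: True, m: True, k: False}
  {m: True, k: False, i: False}
  {i: True, k: True, m: False}
  {k: True, i: False, m: False}
  {i: True, m: True, k: True}


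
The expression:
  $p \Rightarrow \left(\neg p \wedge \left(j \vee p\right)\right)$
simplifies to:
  $\neg p$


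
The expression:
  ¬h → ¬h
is always true.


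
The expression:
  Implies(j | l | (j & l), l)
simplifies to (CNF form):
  l | ~j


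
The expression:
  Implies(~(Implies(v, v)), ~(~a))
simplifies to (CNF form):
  True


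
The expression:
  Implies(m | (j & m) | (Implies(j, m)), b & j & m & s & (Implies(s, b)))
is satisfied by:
  {s: True, j: True, b: True, m: False}
  {s: True, j: True, b: False, m: False}
  {j: True, b: True, s: False, m: False}
  {j: True, s: False, b: False, m: False}
  {s: True, m: True, j: True, b: True}


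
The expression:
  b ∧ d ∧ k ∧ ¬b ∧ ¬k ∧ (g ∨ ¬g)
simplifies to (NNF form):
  False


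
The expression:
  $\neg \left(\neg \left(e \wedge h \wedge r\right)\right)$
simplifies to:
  $e \wedge h \wedge r$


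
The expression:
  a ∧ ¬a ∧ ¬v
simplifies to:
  False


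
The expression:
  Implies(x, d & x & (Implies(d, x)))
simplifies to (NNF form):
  d | ~x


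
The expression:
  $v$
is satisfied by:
  {v: True}


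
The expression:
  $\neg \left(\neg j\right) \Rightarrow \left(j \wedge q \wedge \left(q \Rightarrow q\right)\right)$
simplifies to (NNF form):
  $q \vee \neg j$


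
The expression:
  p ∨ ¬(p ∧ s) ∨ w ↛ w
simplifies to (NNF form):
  True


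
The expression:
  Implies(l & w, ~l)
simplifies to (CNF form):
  ~l | ~w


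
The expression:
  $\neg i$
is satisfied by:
  {i: False}


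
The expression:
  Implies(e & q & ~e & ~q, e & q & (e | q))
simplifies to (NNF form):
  True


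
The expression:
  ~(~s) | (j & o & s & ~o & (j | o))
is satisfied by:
  {s: True}


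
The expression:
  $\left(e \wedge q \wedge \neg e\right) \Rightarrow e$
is always true.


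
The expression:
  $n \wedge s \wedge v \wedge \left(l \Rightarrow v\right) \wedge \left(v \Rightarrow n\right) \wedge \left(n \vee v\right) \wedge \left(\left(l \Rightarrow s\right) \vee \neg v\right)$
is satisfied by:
  {s: True, n: True, v: True}


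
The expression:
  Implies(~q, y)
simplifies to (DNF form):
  q | y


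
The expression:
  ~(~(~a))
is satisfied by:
  {a: False}


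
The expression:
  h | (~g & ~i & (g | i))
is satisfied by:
  {h: True}


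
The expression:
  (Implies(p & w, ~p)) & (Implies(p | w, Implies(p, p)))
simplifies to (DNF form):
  ~p | ~w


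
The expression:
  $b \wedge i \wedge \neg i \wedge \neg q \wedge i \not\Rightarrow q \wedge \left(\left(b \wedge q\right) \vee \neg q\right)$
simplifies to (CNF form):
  $\text{False}$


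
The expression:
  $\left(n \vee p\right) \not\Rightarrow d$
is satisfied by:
  {n: True, p: True, d: False}
  {n: True, d: False, p: False}
  {p: True, d: False, n: False}


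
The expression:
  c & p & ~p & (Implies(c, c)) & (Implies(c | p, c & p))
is never true.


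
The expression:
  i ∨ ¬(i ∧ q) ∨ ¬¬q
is always true.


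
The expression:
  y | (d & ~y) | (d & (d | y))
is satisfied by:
  {y: True, d: True}
  {y: True, d: False}
  {d: True, y: False}


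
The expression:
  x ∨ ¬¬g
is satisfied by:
  {x: True, g: True}
  {x: True, g: False}
  {g: True, x: False}


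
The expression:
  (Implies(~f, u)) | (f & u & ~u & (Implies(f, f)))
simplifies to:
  f | u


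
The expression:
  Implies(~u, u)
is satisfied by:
  {u: True}


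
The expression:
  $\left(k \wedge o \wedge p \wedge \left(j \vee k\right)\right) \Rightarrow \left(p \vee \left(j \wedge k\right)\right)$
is always true.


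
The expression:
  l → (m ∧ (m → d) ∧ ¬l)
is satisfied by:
  {l: False}


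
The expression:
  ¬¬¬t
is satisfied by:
  {t: False}


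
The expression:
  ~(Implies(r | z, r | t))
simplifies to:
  z & ~r & ~t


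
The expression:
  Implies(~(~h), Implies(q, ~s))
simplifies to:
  ~h | ~q | ~s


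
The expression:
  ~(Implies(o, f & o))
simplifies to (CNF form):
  o & ~f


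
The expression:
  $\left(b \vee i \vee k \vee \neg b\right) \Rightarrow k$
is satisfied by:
  {k: True}


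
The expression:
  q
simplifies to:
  q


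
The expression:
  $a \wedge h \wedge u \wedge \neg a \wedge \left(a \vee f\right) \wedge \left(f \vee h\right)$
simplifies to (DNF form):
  $\text{False}$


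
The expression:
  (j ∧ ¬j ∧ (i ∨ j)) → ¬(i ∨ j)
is always true.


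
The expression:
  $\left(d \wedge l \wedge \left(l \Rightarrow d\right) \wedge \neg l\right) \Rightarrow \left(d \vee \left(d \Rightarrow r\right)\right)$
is always true.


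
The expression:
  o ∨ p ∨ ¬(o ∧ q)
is always true.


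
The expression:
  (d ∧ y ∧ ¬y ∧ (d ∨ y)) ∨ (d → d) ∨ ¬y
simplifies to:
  True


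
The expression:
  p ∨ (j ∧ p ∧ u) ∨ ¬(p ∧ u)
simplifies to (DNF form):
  True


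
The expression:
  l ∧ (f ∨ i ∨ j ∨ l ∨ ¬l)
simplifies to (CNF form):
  l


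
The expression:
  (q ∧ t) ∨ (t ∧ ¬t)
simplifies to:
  q ∧ t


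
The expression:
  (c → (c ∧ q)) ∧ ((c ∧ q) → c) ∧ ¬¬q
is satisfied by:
  {q: True}


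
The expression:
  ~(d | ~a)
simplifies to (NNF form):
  a & ~d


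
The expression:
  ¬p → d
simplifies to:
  d ∨ p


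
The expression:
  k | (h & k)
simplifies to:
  k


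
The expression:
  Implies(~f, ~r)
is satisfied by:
  {f: True, r: False}
  {r: False, f: False}
  {r: True, f: True}


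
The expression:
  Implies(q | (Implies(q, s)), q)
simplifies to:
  q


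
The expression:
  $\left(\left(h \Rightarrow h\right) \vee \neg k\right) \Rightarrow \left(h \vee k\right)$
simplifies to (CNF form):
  $h \vee k$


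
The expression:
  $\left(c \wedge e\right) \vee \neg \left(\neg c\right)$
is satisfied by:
  {c: True}


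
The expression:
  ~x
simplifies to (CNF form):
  ~x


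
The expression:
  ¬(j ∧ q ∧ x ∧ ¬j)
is always true.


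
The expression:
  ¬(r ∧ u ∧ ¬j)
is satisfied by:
  {j: True, u: False, r: False}
  {j: False, u: False, r: False}
  {r: True, j: True, u: False}
  {r: True, j: False, u: False}
  {u: True, j: True, r: False}
  {u: True, j: False, r: False}
  {u: True, r: True, j: True}


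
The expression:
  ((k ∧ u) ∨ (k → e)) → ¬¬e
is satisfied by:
  {e: True, k: True, u: False}
  {e: True, k: False, u: False}
  {e: True, u: True, k: True}
  {e: True, u: True, k: False}
  {k: True, u: False, e: False}


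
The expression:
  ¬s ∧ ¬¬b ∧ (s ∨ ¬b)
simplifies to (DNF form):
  False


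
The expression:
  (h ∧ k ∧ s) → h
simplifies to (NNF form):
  True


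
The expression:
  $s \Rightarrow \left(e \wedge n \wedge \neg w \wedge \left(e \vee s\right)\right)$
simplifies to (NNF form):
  $\left(e \wedge n \wedge \neg w\right) \vee \neg s$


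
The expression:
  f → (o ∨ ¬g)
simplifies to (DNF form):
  o ∨ ¬f ∨ ¬g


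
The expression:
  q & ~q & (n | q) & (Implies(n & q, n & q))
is never true.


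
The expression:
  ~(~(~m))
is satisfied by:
  {m: False}


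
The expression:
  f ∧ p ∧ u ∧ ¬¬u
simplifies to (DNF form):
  f ∧ p ∧ u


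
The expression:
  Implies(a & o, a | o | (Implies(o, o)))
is always true.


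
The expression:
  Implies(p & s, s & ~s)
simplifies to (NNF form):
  ~p | ~s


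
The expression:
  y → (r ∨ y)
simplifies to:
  True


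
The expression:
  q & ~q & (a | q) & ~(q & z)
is never true.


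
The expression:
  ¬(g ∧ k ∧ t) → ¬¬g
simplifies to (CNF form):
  g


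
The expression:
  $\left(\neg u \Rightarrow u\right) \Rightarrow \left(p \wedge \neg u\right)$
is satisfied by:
  {u: False}


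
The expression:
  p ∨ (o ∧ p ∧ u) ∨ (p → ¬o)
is always true.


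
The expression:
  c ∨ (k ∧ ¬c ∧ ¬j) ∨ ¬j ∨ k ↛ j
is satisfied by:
  {c: True, j: False}
  {j: False, c: False}
  {j: True, c: True}


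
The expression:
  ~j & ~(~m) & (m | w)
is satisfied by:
  {m: True, j: False}


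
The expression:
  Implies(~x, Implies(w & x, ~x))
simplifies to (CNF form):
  True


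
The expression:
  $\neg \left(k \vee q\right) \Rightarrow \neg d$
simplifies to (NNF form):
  $k \vee q \vee \neg d$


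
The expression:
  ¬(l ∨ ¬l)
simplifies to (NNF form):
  False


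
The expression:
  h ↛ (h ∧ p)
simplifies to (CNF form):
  h ∧ ¬p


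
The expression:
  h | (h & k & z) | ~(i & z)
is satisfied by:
  {h: True, z: False, i: False}
  {h: False, z: False, i: False}
  {i: True, h: True, z: False}
  {i: True, h: False, z: False}
  {z: True, h: True, i: False}
  {z: True, h: False, i: False}
  {z: True, i: True, h: True}


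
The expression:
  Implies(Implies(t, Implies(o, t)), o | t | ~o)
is always true.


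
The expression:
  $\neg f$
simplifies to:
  $\neg f$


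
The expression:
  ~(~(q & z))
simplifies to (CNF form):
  q & z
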